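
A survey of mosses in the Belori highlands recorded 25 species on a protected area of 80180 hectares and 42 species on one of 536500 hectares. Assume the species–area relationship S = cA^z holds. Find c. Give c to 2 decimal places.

1.15

z = ln(S₂/S₁) / ln(A₂/A₁) = ln(42/25) / ln(536500/80180) = 0.5188 / 1.9008 = 0.2729
c = S₁ / A₁^z = 25 / 80180^0.2729 = 25 / 21.8 = 1.147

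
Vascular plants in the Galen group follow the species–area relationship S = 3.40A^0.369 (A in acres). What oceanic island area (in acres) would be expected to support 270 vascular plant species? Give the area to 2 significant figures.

270 = 3.4 × A^0.369  ⇒  A^0.369 = 270/3.4 = 79.41
ln A = ln(79.41) / 0.369 = 4.3746 / 0.369 = 11.8554
A = e^11.8554 ≈ 140844 acres

140000 acres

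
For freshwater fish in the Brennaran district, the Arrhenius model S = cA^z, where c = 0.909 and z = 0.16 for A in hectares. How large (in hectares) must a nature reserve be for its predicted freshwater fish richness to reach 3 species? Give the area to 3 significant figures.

3 = 0.909 × A^0.16  ⇒  A^0.16 = 3/0.909 = 3.3
ln A = ln(3.3) / 0.16 = 1.1940 / 0.16 = 7.4626
A = e^7.4626 ≈ 1742 hectares

1740 hectares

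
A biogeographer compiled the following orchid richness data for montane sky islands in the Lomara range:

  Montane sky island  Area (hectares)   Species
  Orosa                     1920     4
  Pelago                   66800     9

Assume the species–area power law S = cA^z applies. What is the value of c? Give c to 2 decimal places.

z = ln(S₂/S₁) / ln(A₂/A₁) = ln(9/4) / ln(66800/1920) = 0.8109 / 3.5494 = 0.2285
c = S₁ / A₁^z = 4 / 1920^0.2285 = 4 / 5.625 = 0.7111

0.71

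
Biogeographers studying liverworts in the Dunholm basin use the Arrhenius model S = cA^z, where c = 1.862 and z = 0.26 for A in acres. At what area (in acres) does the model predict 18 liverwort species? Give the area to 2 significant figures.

6200 acres

18 = 1.862 × A^0.26  ⇒  A^0.26 = 18/1.862 = 9.667
ln A = ln(9.667) / 0.26 = 2.2687 / 0.26 = 8.7258
A = e^8.7258 ≈ 6160 acres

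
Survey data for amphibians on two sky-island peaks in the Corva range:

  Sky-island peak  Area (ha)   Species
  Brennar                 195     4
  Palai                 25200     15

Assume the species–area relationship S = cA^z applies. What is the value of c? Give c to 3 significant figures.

0.954

z = ln(S₂/S₁) / ln(A₂/A₁) = ln(15/4) / ln(25200/195) = 1.3218 / 4.8616 = 0.2719
c = S₁ / A₁^z = 4 / 195^0.2719 = 4 / 4.194 = 0.9538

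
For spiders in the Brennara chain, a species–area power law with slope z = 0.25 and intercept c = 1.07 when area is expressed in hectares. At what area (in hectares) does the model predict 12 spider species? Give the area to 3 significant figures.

15800 hectares

12 = 1.07 × A^0.25  ⇒  A^0.25 = 12/1.07 = 11.21
ln A = ln(11.21) / 0.25 = 2.4172 / 0.25 = 9.6690
A = e^9.6690 ≈ 15819 hectares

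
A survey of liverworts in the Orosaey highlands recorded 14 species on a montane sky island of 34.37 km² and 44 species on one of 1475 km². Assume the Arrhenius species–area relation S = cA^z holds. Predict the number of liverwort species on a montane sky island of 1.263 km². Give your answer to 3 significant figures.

z = ln(44/14) / ln(1475/34.37) = 1.1451 / 3.7592 = 0.3046
c = 14 / 34.37^0.3046 = 14 / 2.937 = 4.766
S₃ = 4.766 × 1.263^0.3046 = 4.766 × 1.074 ≈ 5.118

5.12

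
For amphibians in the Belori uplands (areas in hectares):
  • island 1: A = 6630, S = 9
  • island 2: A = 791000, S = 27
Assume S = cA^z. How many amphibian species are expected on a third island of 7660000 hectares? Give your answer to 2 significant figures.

45

z = ln(27/9) / ln(791000/6630) = 1.0986 / 4.7817 = 0.2298
c = 9 / 6630^0.2298 = 9 / 7.551 = 1.192
S₃ = 1.192 × 7660000^0.2298 = 1.192 × 38.17 ≈ 45.49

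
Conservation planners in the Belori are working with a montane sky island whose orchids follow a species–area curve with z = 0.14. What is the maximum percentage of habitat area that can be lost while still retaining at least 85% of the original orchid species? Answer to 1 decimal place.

68.7%

Need (A_new/A_old)^0.14 = 0.85, so A_new/A_old = 0.85^(1/0.14) = 0.85^7.143
ln(A_new/A_old) = ln 0.85 / 0.14 = -0.1625 / 0.14 = -1.1608
A_new/A_old = e^-1.1608 ≈ 0.3132
Fraction that can be lost = 1 − 0.3132 = 0.6868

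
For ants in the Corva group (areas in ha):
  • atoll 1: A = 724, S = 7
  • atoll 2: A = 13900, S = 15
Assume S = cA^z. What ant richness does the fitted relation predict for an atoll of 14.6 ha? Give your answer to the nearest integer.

3

z = ln(15/7) / ln(13900/724) = 0.7621 / 2.9549 = 0.2579
c = 7 / 724^0.2579 = 7 / 5.465 = 1.281
S₃ = 1.281 × 14.6^0.2579 = 1.281 × 1.997 ≈ 2.557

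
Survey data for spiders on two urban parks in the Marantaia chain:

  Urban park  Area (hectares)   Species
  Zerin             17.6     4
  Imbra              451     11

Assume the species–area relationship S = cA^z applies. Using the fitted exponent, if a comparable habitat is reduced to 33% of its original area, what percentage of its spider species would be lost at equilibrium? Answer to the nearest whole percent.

29%

z = ln(11/4) / ln(451/17.6) = 1.0116 / 3.2436 = 0.3119
S_new/S_old = (A_new/A_old)^z = 0.33^0.3119 = exp(0.3119 × -1.1087) = 0.7077
Fraction lost = 1 − 0.7077 = 0.2923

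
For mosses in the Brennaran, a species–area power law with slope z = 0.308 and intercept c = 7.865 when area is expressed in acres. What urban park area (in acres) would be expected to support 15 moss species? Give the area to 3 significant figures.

15 = 7.865 × A^0.308  ⇒  A^0.308 = 15/7.865 = 1.907
ln A = ln(1.907) / 0.308 = 0.6456 / 0.308 = 2.0962
A = e^2.0962 ≈ 8.135 acres

8.14 acres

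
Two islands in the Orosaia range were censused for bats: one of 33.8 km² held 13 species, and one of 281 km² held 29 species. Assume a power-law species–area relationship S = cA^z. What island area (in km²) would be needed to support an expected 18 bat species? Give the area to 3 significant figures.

z = ln(29/13) / ln(281/33.8) = 0.8023 / 2.1179 = 0.3788
c = 13 / 33.8^0.3788 = 13 / 3.795 = 3.426
A = (18/3.426)^(1/0.3788) ⇒ ln A = ln(5.255)/0.3788 = 4.3795
A = e^4.3795 ≈ 79.79 km²

79.8 km²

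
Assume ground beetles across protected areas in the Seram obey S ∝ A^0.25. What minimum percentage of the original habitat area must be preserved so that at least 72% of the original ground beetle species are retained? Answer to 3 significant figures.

Need (A_new/A_old)^0.25 = 0.72, so A_new/A_old = 0.72^(1/0.25) = 0.72^4
ln(A_new/A_old) = ln 0.72 / 0.25 = -0.3285 / 0.25 = -1.3140
A_new/A_old = e^-1.3140 ≈ 0.2687

26.9%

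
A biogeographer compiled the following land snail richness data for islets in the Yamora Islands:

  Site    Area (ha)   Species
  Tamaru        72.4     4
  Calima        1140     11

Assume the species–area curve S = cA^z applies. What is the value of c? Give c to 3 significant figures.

0.831

z = ln(S₂/S₁) / ln(A₂/A₁) = ln(11/4) / ln(1140/72.4) = 1.0116 / 2.7566 = 0.3670
c = S₁ / A₁^z = 4 / 72.4^0.3670 = 4 / 4.814 = 0.831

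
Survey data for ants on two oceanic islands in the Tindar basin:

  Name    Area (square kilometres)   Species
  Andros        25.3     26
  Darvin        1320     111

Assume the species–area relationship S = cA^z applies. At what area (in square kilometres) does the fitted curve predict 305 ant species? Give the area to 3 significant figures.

20700 square kilometres

z = ln(111/26) / ln(1320/25.3) = 1.4514 / 3.9546 = 0.3670
c = 26 / 25.3^0.3670 = 26 / 3.273 = 7.943
A = (305/7.943)^(1/0.3670) ⇒ ln A = ln(38.4)/0.3670 = 9.9394
A = e^9.9394 ≈ 20731 square kilometres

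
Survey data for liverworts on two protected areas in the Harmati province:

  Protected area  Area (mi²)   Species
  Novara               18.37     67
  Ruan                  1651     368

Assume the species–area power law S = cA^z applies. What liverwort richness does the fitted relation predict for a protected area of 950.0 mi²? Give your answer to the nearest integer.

299

z = ln(368/67) / ln(1651/18.37) = 1.7034 / 4.4984 = 0.3787
c = 67 / 18.37^0.3787 = 67 / 3.011 = 22.25
S₃ = 22.25 × 950^0.3787 = 22.25 × 13.41 ≈ 298.5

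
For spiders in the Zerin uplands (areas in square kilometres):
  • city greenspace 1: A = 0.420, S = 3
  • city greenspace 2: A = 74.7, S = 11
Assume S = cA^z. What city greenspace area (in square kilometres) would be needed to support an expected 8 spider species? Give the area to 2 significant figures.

z = ln(11/3) / ln(74.7/0.42) = 1.2993 / 5.1810 = 0.2508
c = 3 / 0.42^0.2508 = 3 / 0.8045 = 3.729
A = (8/3.729)^(1/0.2508) ⇒ ln A = ln(2.145)/0.2508 = 3.0436
A = e^3.0436 ≈ 20.98 square kilometres

21 square kilometres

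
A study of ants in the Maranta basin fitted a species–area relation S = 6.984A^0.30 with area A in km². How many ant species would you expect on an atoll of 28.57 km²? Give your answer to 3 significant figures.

19.1

S = 6.984 × 28.57^0.3
ln S = ln 6.984 + 0.3 × ln 28.57 = 1.9436 + 0.3 × 3.3524 = 2.9493
S = e^2.9493 ≈ 19.09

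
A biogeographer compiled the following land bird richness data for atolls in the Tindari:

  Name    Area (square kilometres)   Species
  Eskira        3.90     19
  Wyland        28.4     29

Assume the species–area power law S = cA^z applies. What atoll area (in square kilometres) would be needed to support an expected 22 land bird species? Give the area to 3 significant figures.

7.76 square kilometres

z = ln(29/19) / ln(28.4/3.9) = 0.4229 / 1.9854 = 0.2130
c = 19 / 3.9^0.2130 = 19 / 1.336 = 14.22
A = (22/14.22)^(1/0.2130) ⇒ ln A = ln(1.547)/0.2130 = 2.0493
A = e^2.0493 ≈ 7.763 square kilometres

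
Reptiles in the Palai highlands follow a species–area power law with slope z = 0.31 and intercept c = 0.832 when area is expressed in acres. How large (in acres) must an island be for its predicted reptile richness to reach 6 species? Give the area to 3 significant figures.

586 acres

6 = 0.832 × A^0.31  ⇒  A^0.31 = 6/0.832 = 7.212
ln A = ln(7.212) / 0.31 = 1.9757 / 0.31 = 6.3732
A = e^6.3732 ≈ 585.9 acres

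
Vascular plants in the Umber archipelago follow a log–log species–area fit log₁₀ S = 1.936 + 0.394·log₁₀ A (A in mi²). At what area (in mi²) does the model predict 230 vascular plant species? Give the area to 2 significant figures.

12 mi²

230 = 86.3 × A^0.394  ⇒  A^0.394 = 230/86.3 = 2.665
ln A = ln(2.665) / 0.394 = 0.9803 / 0.394 = 2.4880
A = e^2.4880 ≈ 12.04 mi²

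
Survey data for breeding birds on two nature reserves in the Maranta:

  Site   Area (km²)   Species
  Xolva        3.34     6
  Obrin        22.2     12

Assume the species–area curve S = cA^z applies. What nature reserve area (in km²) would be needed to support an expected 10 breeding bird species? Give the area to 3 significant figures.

z = ln(12/6) / ln(22.2/3.34) = 0.6931 / 1.8941 = 0.3659
c = 6 / 3.34^0.3659 = 6 / 1.555 = 3.859
A = (10/3.859)^(1/0.3659) ⇒ ln A = ln(2.591)/0.3659 = 2.6019
A = e^2.6019 ≈ 13.49 km²

13.5 km²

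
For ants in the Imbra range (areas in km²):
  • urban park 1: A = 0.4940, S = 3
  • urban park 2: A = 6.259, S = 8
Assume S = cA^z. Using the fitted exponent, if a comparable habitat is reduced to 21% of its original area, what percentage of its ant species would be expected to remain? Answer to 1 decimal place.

z = ln(8/3) / ln(6.259/0.494) = 0.9808 / 2.5392 = 0.3863
S_new/S_old = (A_new/A_old)^z = 0.21^0.3863 = exp(0.3863 × -1.5606) = 0.5473

54.7%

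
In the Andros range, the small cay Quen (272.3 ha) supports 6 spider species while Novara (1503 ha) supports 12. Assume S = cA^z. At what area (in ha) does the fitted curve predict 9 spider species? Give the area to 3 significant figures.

z = ln(12/6) / ln(1503/272.3) = 0.6931 / 1.7083 = 0.4057
c = 6 / 272.3^0.4057 = 6 / 9.728 = 0.6168
A = (9/0.6168)^(1/0.4057) ⇒ ln A = ln(14.59)/0.4057 = 6.6062
A = e^6.6062 ≈ 739.7 ha

740 ha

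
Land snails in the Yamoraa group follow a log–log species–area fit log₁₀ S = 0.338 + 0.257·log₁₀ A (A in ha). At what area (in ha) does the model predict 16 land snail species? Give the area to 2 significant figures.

2300 ha

16 = 2.178 × A^0.257  ⇒  A^0.257 = 16/2.178 = 7.347
ln A = ln(7.347) / 0.257 = 1.9943 / 0.257 = 7.7600
A = e^7.7600 ≈ 2345 ha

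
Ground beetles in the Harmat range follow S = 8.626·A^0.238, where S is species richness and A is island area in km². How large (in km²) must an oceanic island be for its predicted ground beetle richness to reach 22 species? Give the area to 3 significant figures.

51.1 km²

22 = 8.626 × A^0.238  ⇒  A^0.238 = 22/8.626 = 2.55
ln A = ln(2.55) / 0.238 = 0.9363 / 0.238 = 3.9339
A = e^3.9339 ≈ 51.1 km²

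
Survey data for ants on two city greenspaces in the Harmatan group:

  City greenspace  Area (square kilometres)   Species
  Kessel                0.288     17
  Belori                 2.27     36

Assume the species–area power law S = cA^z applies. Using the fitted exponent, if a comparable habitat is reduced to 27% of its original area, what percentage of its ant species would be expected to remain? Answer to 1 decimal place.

62.1%

z = ln(36/17) / ln(2.27/0.288) = 0.7503 / 2.0646 = 0.3634
S_new/S_old = (A_new/A_old)^z = 0.27^0.3634 = exp(0.3634 × -1.3093) = 0.6214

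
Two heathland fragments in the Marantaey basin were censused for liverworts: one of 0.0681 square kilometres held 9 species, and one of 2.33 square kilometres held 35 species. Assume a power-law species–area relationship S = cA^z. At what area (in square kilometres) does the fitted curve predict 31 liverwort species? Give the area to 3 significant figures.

1.70 square kilometres

z = ln(35/9) / ln(2.33/0.0681) = 1.3581 / 3.5326 = 0.3844
c = 9 / 0.0681^0.3844 = 9 / 0.356 = 25.28
A = (31/25.28)^(1/0.3844) ⇒ ln A = ln(1.226)/0.3844 = 0.5302
A = e^0.5302 ≈ 1.699 square kilometres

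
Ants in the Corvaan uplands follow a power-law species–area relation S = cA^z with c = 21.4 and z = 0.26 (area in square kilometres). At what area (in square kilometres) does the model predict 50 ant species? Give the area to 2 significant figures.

26 square kilometres

50 = 21.4 × A^0.26  ⇒  A^0.26 = 50/21.4 = 2.336
ln A = ln(2.336) / 0.26 = 0.8486 / 0.26 = 3.2640
A = e^3.2640 ≈ 26.15 square kilometres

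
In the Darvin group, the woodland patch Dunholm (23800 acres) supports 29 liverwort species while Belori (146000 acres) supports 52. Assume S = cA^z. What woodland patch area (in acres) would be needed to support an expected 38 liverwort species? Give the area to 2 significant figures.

55000 acres

z = ln(52/29) / ln(146000/23800) = 0.5839 / 1.8139 = 0.3219
c = 29 / 23800^0.3219 = 29 / 25.64 = 1.131
A = (38/1.131)^(1/0.3219) ⇒ ln A = ln(33.6)/0.3219 = 10.9170
A = e^10.9170 ≈ 55108 acres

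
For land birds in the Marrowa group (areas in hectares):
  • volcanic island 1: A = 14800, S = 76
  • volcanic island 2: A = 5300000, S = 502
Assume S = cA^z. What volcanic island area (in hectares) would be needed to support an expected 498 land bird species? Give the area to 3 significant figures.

z = ln(502/76) / ln(5300000/14800) = 1.8879 / 5.8808 = 0.3210
c = 76 / 14800^0.3210 = 76 / 21.81 = 3.484
A = (498/3.484)^(1/0.3210) ⇒ ln A = ln(142.9)/0.3210 = 15.4583
A = e^15.4583 ≈ 5169553 hectares

5170000 hectares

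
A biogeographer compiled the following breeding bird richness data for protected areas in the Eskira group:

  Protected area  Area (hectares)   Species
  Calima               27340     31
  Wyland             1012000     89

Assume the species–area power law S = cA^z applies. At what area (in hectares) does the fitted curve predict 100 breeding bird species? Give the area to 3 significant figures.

1510000 hectares

z = ln(89/31) / ln(1012000/27340) = 1.0546 / 3.6113 = 0.2920
c = 31 / 27340^0.2920 = 31 / 19.76 = 1.569
A = (100/1.569)^(1/0.2920) ⇒ ln A = ln(63.73)/0.2920 = 14.2265
A = e^14.2265 ≈ 1508271 hectares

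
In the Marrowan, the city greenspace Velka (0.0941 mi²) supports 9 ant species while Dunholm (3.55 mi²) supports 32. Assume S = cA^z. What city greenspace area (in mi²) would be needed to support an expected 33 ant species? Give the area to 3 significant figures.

3.88 mi²

z = ln(32/9) / ln(3.55/0.0941) = 1.2685 / 3.6303 = 0.3494
c = 9 / 0.0941^0.3494 = 9 / 0.4379 = 20.55
A = (33/20.55)^(1/0.3494) ⇒ ln A = ln(1.606)/0.3494 = 1.3550
A = e^1.3550 ≈ 3.877 mi²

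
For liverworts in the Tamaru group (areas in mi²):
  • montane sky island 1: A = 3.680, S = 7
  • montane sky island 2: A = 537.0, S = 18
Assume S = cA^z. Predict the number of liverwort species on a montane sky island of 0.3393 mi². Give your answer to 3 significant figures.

z = ln(18/7) / ln(537/3.68) = 0.9445 / 4.9831 = 0.1895
c = 7 / 3.68^0.1895 = 7 / 1.28 = 5.468
S₃ = 5.468 × 0.3393^0.1895 = 5.468 × 0.8148 ≈ 4.455

4.46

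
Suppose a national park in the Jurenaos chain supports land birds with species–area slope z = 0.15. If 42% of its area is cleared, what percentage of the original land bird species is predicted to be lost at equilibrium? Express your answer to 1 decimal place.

S_new/S_old = (A_new/A_old)^z = 0.58^0.15
= exp(0.15 × ln 0.58) = exp(0.15 × -0.5447) = exp(-0.0817) ≈ 0.9215
Fraction lost = 1 − 0.9215 = 0.07846

7.8%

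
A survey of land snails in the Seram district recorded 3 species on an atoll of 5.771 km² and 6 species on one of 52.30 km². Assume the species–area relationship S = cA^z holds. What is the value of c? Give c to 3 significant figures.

z = ln(S₂/S₁) / ln(A₂/A₁) = ln(6/3) / ln(52.3/5.771) = 0.6931 / 2.2042 = 0.3145
c = S₁ / A₁^z = 3 / 5.771^0.3145 = 3 / 1.735 = 1.729

1.73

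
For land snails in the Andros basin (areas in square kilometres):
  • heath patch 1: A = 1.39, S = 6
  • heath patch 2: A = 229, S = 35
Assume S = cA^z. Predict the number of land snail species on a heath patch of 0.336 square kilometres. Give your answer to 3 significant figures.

3.67

z = ln(35/6) / ln(229/1.39) = 1.7636 / 5.1044 = 0.3455
c = 6 / 1.39^0.3455 = 6 / 1.121 = 5.355
S₃ = 5.355 × 0.336^0.3455 = 5.355 × 0.686 ≈ 3.674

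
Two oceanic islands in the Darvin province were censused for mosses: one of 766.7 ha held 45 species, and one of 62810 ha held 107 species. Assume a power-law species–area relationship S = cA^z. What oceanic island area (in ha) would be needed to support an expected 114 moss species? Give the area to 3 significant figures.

z = ln(107/45) / ln(62810/766.7) = 0.8662 / 4.4058 = 0.1966
c = 45 / 766.7^0.1966 = 45 / 3.691 = 12.19
A = (114/12.19)^(1/0.1966) ⇒ ln A = ln(9.35)/0.1966 = 11.3702
A = e^11.3702 ≈ 86699 ha

86700 ha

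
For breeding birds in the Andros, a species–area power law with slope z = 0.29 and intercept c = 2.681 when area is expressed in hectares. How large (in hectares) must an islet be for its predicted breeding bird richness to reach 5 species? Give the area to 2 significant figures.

8.6 hectares

5 = 2.681 × A^0.29  ⇒  A^0.29 = 5/2.681 = 1.865
ln A = ln(1.865) / 0.29 = 0.6232 / 0.29 = 2.1491
A = e^2.1491 ≈ 8.577 hectares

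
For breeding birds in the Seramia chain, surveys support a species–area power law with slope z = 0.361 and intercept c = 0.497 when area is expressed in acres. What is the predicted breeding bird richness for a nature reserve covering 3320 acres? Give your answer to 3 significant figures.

S = 0.497 × 3320^0.361
ln S = ln 0.497 + 0.361 × ln 3320 = -0.6992 + 0.361 × 8.1077 = 2.2277
S = e^2.2277 ≈ 9.279

9.28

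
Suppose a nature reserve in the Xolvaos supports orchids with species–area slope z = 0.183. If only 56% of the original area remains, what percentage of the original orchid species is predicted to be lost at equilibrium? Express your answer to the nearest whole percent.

S_new/S_old = (A_new/A_old)^z = 0.56^0.183
= exp(0.183 × ln 0.56) = exp(0.183 × -0.5798) = exp(-0.1061) ≈ 0.8993
Fraction lost = 1 − 0.8993 = 0.1007

10%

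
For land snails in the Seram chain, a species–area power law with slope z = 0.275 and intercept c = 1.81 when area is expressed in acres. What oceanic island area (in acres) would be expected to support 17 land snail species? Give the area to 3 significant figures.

17 = 1.81 × A^0.275  ⇒  A^0.275 = 17/1.81 = 9.392
ln A = ln(9.392) / 0.275 = 2.2399 / 0.275 = 8.1450
A = e^8.1450 ≈ 3446 acres

3450 acres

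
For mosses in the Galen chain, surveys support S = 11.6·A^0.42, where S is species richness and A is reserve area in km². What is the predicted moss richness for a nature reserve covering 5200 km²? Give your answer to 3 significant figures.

S = 11.6 × 5200^0.42 = 11.6 × 36.37 ≈ 421.9

422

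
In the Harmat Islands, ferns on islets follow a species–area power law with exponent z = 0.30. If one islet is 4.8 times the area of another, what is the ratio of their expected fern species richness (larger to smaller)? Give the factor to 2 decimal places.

1.60

S₂/S₁ = (A₂/A₁)^z = 4.8^0.3
ln(S₂/S₁) = 0.3 × ln 4.8 = 0.3 × 1.5686 = 0.4706
S₂/S₁ = e^0.4706 ≈ 1.601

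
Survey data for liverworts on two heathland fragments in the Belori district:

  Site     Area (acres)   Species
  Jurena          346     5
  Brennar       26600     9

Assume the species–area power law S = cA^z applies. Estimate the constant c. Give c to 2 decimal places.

2.27

z = ln(S₂/S₁) / ln(A₂/A₁) = ln(9/5) / ln(26600/346) = 0.5878 / 4.3422 = 0.1354
c = S₁ / A₁^z = 5 / 346^0.1354 = 5 / 2.206 = 2.266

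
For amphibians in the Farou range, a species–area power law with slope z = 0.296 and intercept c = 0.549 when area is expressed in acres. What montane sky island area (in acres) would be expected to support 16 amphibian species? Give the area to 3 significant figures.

88700 acres

16 = 0.549 × A^0.296  ⇒  A^0.296 = 16/0.549 = 29.14
ln A = ln(29.14) / 0.296 = 3.3722 / 0.296 = 11.3927
A = e^11.3927 ≈ 88674 acres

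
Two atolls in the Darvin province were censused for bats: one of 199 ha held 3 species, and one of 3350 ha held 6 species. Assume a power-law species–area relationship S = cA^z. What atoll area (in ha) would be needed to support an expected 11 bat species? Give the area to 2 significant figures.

z = ln(6/3) / ln(3350/199) = 0.6931 / 2.8234 = 0.2455
c = 3 / 199^0.2455 = 3 / 3.667 = 0.818
A = (11/0.818)^(1/0.2455) ⇒ ln A = ln(13.45)/0.2455 = 10.5857
A = e^10.5857 ≈ 39565 ha

40000 ha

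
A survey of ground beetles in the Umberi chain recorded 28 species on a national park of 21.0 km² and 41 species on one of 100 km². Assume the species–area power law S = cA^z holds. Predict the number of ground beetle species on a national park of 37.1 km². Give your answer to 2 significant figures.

z = ln(41/28) / ln(100/21) = 0.3814 / 1.5606 = 0.2444
c = 28 / 21^0.2444 = 28 / 2.104 = 13.31
S₃ = 13.31 × 37.1^0.2444 = 13.31 × 2.418 ≈ 32.18

32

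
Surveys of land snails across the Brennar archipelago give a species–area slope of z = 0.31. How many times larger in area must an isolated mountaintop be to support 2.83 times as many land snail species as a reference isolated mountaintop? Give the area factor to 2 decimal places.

(A₂/A₁)^0.31 = 2.83, so A₂/A₁ = 2.83^(1/0.31) = 2.83^3.226
ln(A₂/A₁) = ln 2.83 / 0.31 = 1.0403 / 0.31 = 3.3557
A₂/A₁ = e^3.3557 ≈ 28.67

28.67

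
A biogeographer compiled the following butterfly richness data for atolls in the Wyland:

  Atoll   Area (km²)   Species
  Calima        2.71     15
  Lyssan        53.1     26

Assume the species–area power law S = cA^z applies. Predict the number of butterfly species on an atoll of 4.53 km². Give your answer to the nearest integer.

z = ln(26/15) / ln(53.1/2.71) = 0.5500 / 2.9752 = 0.1849
c = 15 / 2.71^0.1849 = 15 / 1.202 = 12.48
S₃ = 12.48 × 4.53^0.1849 = 12.48 × 1.322 ≈ 16.49

16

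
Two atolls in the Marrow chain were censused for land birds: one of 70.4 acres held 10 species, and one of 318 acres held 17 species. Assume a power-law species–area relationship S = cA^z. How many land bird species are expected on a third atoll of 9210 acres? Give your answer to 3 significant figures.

z = ln(17/10) / ln(318/70.4) = 0.5306 / 1.5079 = 0.3519
c = 10 / 70.4^0.3519 = 10 / 4.469 = 2.238
S₃ = 2.238 × 9210^0.3519 = 2.238 × 24.83 ≈ 55.58

55.6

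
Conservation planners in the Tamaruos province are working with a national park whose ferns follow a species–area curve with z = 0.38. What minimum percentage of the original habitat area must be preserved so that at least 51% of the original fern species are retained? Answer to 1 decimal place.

Need (A_new/A_old)^0.38 = 0.51, so A_new/A_old = 0.51^(1/0.38) = 0.51^2.632
ln(A_new/A_old) = ln 0.51 / 0.38 = -0.6733 / 0.38 = -1.7720
A_new/A_old = e^-1.7720 ≈ 0.17

17.0%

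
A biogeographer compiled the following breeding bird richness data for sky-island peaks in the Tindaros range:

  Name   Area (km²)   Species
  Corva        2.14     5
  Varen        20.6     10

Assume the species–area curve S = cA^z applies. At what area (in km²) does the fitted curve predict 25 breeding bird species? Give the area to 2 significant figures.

410 km²

z = ln(10/5) / ln(20.6/2.14) = 0.6931 / 2.2645 = 0.3061
c = 5 / 2.14^0.3061 = 5 / 1.262 = 3.961
A = (25/3.961)^(1/0.3061) ⇒ ln A = ln(6.311)/0.3061 = 6.0188
A = e^6.0188 ≈ 411.1 km²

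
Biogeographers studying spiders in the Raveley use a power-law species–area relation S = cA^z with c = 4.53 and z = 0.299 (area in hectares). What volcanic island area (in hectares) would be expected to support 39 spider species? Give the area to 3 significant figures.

39 = 4.53 × A^0.299  ⇒  A^0.299 = 39/4.53 = 8.609
ln A = ln(8.609) / 0.299 = 2.1528 / 0.299 = 7.2001
A = e^7.2001 ≈ 1340 hectares

1340 hectares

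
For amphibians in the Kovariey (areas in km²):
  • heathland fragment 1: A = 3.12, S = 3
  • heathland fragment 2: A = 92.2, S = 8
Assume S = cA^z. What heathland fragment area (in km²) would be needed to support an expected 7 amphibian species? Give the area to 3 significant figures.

58.1 km²

z = ln(8/3) / ln(92.2/3.12) = 0.9808 / 3.3861 = 0.2897
c = 3 / 3.12^0.2897 = 3 / 1.39 = 2.158
A = (7/2.158)^(1/0.2897) ⇒ ln A = ln(3.244)/0.2897 = 4.0630
A = e^4.0630 ≈ 58.15 km²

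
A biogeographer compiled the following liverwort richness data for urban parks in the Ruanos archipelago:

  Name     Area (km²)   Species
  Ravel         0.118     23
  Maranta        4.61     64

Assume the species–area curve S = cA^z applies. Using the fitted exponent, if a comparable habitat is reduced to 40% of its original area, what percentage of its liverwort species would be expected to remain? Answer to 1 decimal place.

77.4%

z = ln(64/23) / ln(4.61/0.118) = 1.0234 / 3.6653 = 0.2792
S_new/S_old = (A_new/A_old)^z = 0.4^0.2792 = exp(0.2792 × -0.9163) = 0.7743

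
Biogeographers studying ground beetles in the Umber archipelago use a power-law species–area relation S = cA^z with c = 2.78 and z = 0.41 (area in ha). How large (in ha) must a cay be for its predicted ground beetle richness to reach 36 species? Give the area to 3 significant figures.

36 = 2.78 × A^0.41  ⇒  A^0.41 = 36/2.78 = 12.95
ln A = ln(12.95) / 0.41 = 2.5611 / 0.41 = 6.2465
A = e^6.2465 ≈ 516.2 ha

516 ha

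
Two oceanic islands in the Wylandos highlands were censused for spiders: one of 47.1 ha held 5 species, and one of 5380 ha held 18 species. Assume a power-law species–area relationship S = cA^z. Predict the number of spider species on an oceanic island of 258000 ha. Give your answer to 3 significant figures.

51.2

z = ln(18/5) / ln(5380/47.1) = 1.2809 / 4.7382 = 0.2703
c = 5 / 47.1^0.2703 = 5 / 2.833 = 1.765
S₃ = 1.765 × 258000^0.2703 = 1.765 × 29.04 ≈ 51.25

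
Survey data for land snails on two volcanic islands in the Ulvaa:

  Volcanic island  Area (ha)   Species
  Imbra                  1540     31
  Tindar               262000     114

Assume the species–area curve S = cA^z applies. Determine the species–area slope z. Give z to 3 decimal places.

Taking logs: ln S = ln c + z ln A, so z = (ln S₂ − ln S₁)/(ln A₂ − ln A₁).
z = ln(114/31) / ln(262000/1540) = ln(3.677) / ln(170.1) = 1.3022 / 5.1366 = 0.2535

0.254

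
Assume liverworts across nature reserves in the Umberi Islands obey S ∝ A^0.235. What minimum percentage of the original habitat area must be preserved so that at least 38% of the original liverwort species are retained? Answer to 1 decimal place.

1.6%

Need (A_new/A_old)^0.235 = 0.38, so A_new/A_old = 0.38^(1/0.235) = 0.38^4.255
ln(A_new/A_old) = ln 0.38 / 0.235 = -0.9676 / 0.235 = -4.1174
A_new/A_old = e^-4.1174 ≈ 0.01629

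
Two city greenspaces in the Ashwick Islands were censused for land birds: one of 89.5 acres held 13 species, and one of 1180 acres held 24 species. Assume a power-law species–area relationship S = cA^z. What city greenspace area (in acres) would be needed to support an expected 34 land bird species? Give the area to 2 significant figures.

5100 acres

z = ln(24/13) / ln(1180/89.5) = 0.6131 / 2.5790 = 0.2377
c = 13 / 89.5^0.2377 = 13 / 2.911 = 4.466
A = (34/4.466)^(1/0.2377) ⇒ ln A = ln(7.613)/0.2377 = 8.5384
A = e^8.5384 ≈ 5107 acres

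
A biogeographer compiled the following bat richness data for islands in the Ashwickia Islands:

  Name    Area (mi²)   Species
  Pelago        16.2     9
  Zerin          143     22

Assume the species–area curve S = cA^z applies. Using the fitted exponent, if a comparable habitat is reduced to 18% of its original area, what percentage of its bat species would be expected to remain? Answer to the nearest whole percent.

z = ln(22/9) / ln(143/16.2) = 0.8938 / 2.1778 = 0.4104
S_new/S_old = (A_new/A_old)^z = 0.18^0.4104 = exp(0.4104 × -1.7148) = 0.4947

49%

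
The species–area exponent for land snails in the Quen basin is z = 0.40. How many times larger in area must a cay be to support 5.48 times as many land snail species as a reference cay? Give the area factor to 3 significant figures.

70.3

(A₂/A₁)^0.4 = 5.48, so A₂/A₁ = 5.48^(1/0.4) = 5.48^2.5
ln(A₂/A₁) = ln 5.48 / 0.4 = 1.7011 / 0.4 = 4.2528
A₂/A₁ = e^4.2528 ≈ 70.3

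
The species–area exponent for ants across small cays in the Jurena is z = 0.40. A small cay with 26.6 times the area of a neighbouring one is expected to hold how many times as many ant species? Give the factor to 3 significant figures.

3.71

S₂/S₁ = (A₂/A₁)^z = 26.6^0.4
ln(S₂/S₁) = 0.4 × ln 26.6 = 0.4 × 3.2809 = 1.3124
S₂/S₁ = e^1.3124 ≈ 3.715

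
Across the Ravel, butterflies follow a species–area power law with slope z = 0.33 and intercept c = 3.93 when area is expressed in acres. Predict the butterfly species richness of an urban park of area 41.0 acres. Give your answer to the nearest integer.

S = 3.93 × 41^0.33 = 3.93 × 3.406 ≈ 13.38

13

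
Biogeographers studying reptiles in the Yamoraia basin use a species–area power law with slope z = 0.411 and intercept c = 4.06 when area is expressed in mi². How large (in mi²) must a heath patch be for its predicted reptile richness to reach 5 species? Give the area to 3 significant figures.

1.66 mi²

5 = 4.06 × A^0.411  ⇒  A^0.411 = 5/4.06 = 1.232
ln A = ln(1.232) / 0.411 = 0.2083 / 0.411 = 0.5067
A = e^0.5067 ≈ 1.66 mi²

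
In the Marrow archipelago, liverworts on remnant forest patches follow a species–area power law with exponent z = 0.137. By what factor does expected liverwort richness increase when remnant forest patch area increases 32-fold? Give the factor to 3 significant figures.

S₂/S₁ = (A₂/A₁)^z = 32^0.137
ln(S₂/S₁) = 0.137 × ln 32 = 0.137 × 3.4657 = 0.4748
S₂/S₁ = e^0.4748 ≈ 1.608

1.61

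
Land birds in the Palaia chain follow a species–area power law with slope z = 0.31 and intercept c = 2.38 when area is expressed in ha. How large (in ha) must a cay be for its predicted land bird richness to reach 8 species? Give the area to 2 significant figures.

8 = 2.38 × A^0.31  ⇒  A^0.31 = 8/2.38 = 3.361
ln A = ln(3.361) / 0.31 = 1.2123 / 0.31 = 3.9108
A = e^3.9108 ≈ 49.94 ha

50 ha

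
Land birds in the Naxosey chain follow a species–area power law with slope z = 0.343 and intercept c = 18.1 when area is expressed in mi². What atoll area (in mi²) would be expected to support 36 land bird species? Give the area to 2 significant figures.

7.4 mi²

36 = 18.1 × A^0.343  ⇒  A^0.343 = 36/18.1 = 1.989
ln A = ln(1.989) / 0.343 = 0.6876 / 0.343 = 2.0047
A = e^2.0047 ≈ 7.424 mi²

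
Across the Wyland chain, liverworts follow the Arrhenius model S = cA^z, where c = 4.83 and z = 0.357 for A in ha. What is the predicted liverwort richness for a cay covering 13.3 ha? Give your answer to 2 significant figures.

S = 4.83 × 13.3^0.357 = 4.83 × 2.519 ≈ 12.17

12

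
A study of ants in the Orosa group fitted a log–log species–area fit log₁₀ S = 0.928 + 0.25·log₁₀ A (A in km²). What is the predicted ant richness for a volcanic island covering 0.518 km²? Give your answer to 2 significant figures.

S = 8.472 × 0.518^0.25 = 8.472 × 0.8484 ≈ 7.188

7.2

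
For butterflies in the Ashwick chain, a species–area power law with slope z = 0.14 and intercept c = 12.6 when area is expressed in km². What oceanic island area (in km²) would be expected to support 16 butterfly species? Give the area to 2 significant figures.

16 = 12.6 × A^0.14  ⇒  A^0.14 = 16/12.6 = 1.27
ln A = ln(1.27) / 0.14 = 0.2389 / 0.14 = 1.7064
A = e^1.7064 ≈ 5.509 km²

5.5 km²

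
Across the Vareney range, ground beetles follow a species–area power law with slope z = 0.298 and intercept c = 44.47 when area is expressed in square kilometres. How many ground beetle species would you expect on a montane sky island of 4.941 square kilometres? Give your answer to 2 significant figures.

72

S = 44.47 × 4.941^0.298 = 44.47 × 1.61 ≈ 71.59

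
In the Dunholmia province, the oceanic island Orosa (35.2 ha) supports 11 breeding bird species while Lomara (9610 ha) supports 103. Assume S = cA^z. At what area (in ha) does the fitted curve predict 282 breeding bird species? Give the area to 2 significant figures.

120000 ha

z = ln(103/11) / ln(9610/35.2) = 2.2368 / 5.6095 = 0.3988
c = 11 / 35.2^0.3988 = 11 / 4.137 = 2.659
A = (282/2.659)^(1/0.3988) ⇒ ln A = ln(106.1)/0.3988 = 11.6964
A = e^11.6964 ≈ 120133 ha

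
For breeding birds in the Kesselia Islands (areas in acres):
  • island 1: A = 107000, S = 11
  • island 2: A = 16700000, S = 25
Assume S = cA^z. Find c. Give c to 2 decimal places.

1.67

z = ln(S₂/S₁) / ln(A₂/A₁) = ln(25/11) / ln(16700000/107000) = 0.8210 / 5.0503 = 0.1626
c = S₁ / A₁^z = 11 / 107000^0.1626 = 11 / 6.57 = 1.674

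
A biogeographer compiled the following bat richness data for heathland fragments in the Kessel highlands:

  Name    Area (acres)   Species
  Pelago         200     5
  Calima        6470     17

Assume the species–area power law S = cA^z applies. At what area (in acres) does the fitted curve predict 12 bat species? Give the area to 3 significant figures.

2410 acres

z = ln(17/5) / ln(6470/200) = 1.2238 / 3.4766 = 0.3520
c = 5 / 200^0.3520 = 5 / 6.456 = 0.7745
A = (12/0.7745)^(1/0.3520) ⇒ ln A = ln(15.49)/0.3520 = 7.7854
A = e^7.7854 ≈ 2405 acres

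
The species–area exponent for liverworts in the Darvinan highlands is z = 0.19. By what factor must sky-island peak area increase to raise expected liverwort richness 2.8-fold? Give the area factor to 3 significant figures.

(A₂/A₁)^0.19 = 2.8, so A₂/A₁ = 2.8^(1/0.19) = 2.8^5.263
ln(A₂/A₁) = ln 2.8 / 0.19 = 1.0296 / 0.19 = 5.4190
A₂/A₁ = e^5.4190 ≈ 225.7

226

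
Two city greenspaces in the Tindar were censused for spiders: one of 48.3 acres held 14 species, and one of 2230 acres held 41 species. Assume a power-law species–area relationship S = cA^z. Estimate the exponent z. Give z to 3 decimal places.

0.280

Taking logs: ln S = ln c + z ln A, so z = (ln S₂ − ln S₁)/(ln A₂ − ln A₁).
z = ln(41/14) / ln(2230/48.3) = ln(2.929) / ln(46.17) = 1.0745 / 3.8323 = 0.2804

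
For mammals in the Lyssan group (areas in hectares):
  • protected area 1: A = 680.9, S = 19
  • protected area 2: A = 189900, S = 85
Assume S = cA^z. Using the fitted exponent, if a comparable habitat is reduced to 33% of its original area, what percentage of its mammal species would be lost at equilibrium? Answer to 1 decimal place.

25.5%

z = ln(85/19) / ln(189900/680.9) = 1.4982 / 5.6308 = 0.2661
S_new/S_old = (A_new/A_old)^z = 0.33^0.2661 = exp(0.2661 × -1.1087) = 0.7445
Fraction lost = 1 − 0.7445 = 0.2555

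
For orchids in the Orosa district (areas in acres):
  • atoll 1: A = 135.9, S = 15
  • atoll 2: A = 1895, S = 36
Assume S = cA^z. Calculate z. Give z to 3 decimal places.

Taking logs: ln S = ln c + z ln A, so z = (ln S₂ − ln S₁)/(ln A₂ − ln A₁).
z = ln(36/15) / ln(1895/135.9) = ln(2.4) / ln(13.94) = 0.8755 / 2.6351 = 0.3322

0.332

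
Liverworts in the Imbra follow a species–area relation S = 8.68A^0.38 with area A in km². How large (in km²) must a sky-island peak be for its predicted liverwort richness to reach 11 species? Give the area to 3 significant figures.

11 = 8.68 × A^0.38  ⇒  A^0.38 = 11/8.68 = 1.267
ln A = ln(1.267) / 0.38 = 0.2369 / 0.38 = 0.6234
A = e^0.6234 ≈ 1.865 km²

1.87 km²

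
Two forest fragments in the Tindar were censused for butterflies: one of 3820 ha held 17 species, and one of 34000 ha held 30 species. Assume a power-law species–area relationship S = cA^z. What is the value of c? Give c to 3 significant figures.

z = ln(S₂/S₁) / ln(A₂/A₁) = ln(30/17) / ln(34000/3820) = 0.5680 / 2.1861 = 0.2598
c = S₁ / A₁^z = 17 / 3820^0.2598 = 17 / 8.525 = 1.994

1.99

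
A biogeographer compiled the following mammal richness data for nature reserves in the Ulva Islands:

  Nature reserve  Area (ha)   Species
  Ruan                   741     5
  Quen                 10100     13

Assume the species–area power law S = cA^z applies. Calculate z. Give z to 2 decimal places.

Taking logs: ln S = ln c + z ln A, so z = (ln S₂ − ln S₁)/(ln A₂ − ln A₁).
z = ln(13/5) / ln(10100/741) = ln(2.6) / ln(13.63) = 0.9555 / 2.6123 = 0.3658

0.37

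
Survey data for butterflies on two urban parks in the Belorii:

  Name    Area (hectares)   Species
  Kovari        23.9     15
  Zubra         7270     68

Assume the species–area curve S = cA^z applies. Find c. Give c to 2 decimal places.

z = ln(S₂/S₁) / ln(A₂/A₁) = ln(68/15) / ln(7270/23.9) = 1.5115 / 5.7176 = 0.2644
c = S₁ / A₁^z = 15 / 23.9^0.2644 = 15 / 2.314 = 6.482

6.48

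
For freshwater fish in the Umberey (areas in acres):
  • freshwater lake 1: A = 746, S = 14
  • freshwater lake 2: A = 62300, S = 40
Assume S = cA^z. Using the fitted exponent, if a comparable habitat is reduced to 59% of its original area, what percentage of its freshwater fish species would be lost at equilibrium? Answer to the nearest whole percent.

z = ln(40/14) / ln(62300/746) = 1.0498 / 4.4250 = 0.2372
S_new/S_old = (A_new/A_old)^z = 0.59^0.2372 = exp(0.2372 × -0.5276) = 0.8823
Fraction lost = 1 − 0.8823 = 0.1177

12%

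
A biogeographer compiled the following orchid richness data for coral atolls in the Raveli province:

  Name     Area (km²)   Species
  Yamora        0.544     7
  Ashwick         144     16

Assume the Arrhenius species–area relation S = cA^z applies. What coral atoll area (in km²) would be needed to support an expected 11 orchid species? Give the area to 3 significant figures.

z = ln(16/7) / ln(144/0.544) = 0.8267 / 5.5786 = 0.1482
c = 7 / 0.544^0.1482 = 7 / 0.9137 = 7.661
A = (11/7.661)^(1/0.1482) ⇒ ln A = ln(1.436)/0.1482 = 2.4413
A = e^2.4413 ≈ 11.49 km²

11.5 km²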